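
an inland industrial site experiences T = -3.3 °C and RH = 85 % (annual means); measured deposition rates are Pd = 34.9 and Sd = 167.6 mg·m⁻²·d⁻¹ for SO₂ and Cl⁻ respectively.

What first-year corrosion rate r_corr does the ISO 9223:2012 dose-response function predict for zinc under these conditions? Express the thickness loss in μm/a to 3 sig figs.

r_corr = 2.34 μm/a

zinc: f(T) = +0.038·(T−10) [T≤10 °C] = -0.5054
  sulphur-dioxide contribution → 1.854 μm/a
  chloride contribution → 0.4835 μm/a
  ⇒ r_corr(zinc) = 2.337 μm/a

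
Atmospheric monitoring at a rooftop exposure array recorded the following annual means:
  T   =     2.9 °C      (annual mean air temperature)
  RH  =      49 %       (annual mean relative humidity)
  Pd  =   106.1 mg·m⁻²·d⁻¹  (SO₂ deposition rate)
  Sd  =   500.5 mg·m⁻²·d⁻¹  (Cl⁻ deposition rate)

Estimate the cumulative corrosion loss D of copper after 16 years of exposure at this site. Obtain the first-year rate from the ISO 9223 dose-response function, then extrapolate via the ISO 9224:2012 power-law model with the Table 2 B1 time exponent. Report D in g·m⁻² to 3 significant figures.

copper: T≤10 °C ⇒ hinge +0.126·(2.9−10) = -0.8946
  SO₂ term: 0.0053·106.1^0.26·exp(0.059·49-0.8946) = 0.1312
  Sd branch = 0.01025·Sd^0.27·e^(0.036·RH+0.049·T) = 0.3693 μm/a
  sum: 0.1312 + 0.3693 → r_corr = 0.5005 μm/a
Power-law: D(16) = r_corr · 16^0.667
  D(16) = 0.5005 × 16^0.667 = 0.5005 × 6.355 = 3.181 μm
  Mass loss = 3.181 μm × 8.96 g/cm³ = 28.5 g·m⁻²

D(16) = 28.5 g·m⁻²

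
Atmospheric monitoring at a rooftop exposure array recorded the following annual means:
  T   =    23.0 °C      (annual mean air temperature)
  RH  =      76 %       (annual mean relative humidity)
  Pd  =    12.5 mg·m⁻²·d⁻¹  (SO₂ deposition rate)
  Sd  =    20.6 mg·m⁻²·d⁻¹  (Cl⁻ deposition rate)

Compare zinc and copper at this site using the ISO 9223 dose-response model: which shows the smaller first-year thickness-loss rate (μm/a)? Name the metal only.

zinc: temperature factor f = -0.071·(13.0) = -0.9230
  Pd branch = 0.0129·Pd^0.44·e^(0.046·RH+f) = 0.5137 μm/a
  Sd branch = 0.0175·Sd^0.57·e^(0.008·RH+0.085·T) = 1.274 μm/a
  sum: 0.5137 + 1.274 → r_corr = 1.787 μm/a
copper: T>10 °C ⇒ hinge -0.080·(23.0−10) = -1.0400
  SO₂ term: 0.0053·12.5^0.26·exp(0.059·76-1.0400) = 0.32
  Sd branch = 0.01025·Sd^0.27·e^(0.036·RH+0.049·T) = 1.104 μm/a
  r_corr = 0.32 + 1.104 = 1.424 μm/a
Ordering by μm/a: zinc (1.79) > copper (1.42)

copper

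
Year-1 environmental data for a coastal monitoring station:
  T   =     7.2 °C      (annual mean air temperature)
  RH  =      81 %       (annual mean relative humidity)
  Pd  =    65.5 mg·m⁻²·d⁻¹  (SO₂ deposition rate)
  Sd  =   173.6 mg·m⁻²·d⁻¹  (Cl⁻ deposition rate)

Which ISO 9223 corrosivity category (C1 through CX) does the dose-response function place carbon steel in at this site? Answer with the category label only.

carbon steel: f(T) = +0.150·(T−10) [T≤10 °C] = -0.4200
  Pd branch = 1.77·Pd^0.52·e^(0.02·RH+f) = 51.71 μm/a
  Cl⁻ term: 0.102·173.6^0.62·exp(0.033·81+0.04·7.2) = 48.2
  r_corr = 51.71 + 48.2 = 99.91 μm/a
Category bounds: 80…200 μm/a bracket r_corr ⇒ C5

C5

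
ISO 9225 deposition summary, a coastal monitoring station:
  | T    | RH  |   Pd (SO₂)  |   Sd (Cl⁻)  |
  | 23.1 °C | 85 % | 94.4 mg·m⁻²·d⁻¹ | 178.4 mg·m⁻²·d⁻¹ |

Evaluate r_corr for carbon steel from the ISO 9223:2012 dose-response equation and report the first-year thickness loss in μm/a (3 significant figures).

r_corr = 156 μm/a

carbon steel: T>10 °C ⇒ hinge -0.054·(23.1−10) = -0.7074
  SO₂ term: 1.77·94.4^0.52·exp(0.02·85-0.7074) = 50.82
  Sd branch = 0.102·Sd^0.62·e^(0.033·RH+0.04·T) = 105.7 μm/a
  sum: 50.82 + 105.7 → r_corr = 156.5 μm/a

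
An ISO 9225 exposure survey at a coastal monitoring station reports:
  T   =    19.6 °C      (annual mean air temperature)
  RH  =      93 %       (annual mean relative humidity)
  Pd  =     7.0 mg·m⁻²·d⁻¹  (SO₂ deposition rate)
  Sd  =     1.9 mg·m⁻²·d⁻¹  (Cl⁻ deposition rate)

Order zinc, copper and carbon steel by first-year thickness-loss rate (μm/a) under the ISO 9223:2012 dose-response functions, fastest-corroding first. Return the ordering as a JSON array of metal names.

zinc: temperature factor f = -0.071·(9.6) = -0.6816
  SO₂ term: 0.0129·7.0^0.44·exp(0.046·93-0.6816) = 1.107
  Sd branch = 0.0175·Sd^0.57·e^(0.008·RH+0.085·T) = 0.2809 μm/a
  r_corr = 1.107 + 0.2809 = 1.388 μm/a
copper: T>10 °C ⇒ hinge -0.080·(19.6−10) = -0.7680
  SO₂ term: 0.0053·7.0^0.26·exp(0.059·93-0.7680) = 0.985
  Sd branch = 0.01025·Sd^0.27·e^(0.036·RH+0.049·T) = 0.9059 μm/a
  sum: 0.985 + 0.9059 → r_corr = 1.891 μm/a
carbon steel: T>10 °C ⇒ hinge -0.054·(19.6−10) = -0.5184
  Pd branch = 1.77·Pd^0.52·e^(0.02·RH+f) = 18.62 μm/a
  Cl⁻ term: 0.102·1.9^0.62·exp(0.033·93+0.04·19.6) = 7.158
  r_corr = 18.62 + 7.158 = 25.78 μm/a
Ordering by μm/a: carbon steel (25.8) > copper (1.89) > zinc (1.39)

["carbon steel", "copper", "zinc"]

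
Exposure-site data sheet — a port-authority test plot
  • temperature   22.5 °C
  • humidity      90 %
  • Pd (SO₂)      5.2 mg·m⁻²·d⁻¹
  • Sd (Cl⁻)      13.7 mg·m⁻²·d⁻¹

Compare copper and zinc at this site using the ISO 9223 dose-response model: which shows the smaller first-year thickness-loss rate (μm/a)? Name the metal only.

zinc

copper: T>10 °C ⇒ hinge -0.080·(22.5−10) = -1.0000
  SO₂ term: 0.0053·5.2^0.26·exp(0.059·90-1.0000) = 0.6057
  Sd branch = 0.01025·Sd^0.27·e^(0.036·RH+0.049·T) = 1.598 μm/a
  r_corr = 0.6057 + 1.598 = 2.204 μm/a
zinc: temperature factor f = -0.071·(12.5) = -0.8875
  Pd branch = 0.0129·Pd^0.44·e^(0.046·RH+f) = 0.6889 μm/a
  Cl⁻ term: 0.0175·13.7^0.57·exp(0.008·90+0.085·22.5) = 1.082
  sum: 0.6889 + 1.082 → r_corr = 1.771 μm/a
Ordering by μm/a: copper (2.2) > zinc (1.77)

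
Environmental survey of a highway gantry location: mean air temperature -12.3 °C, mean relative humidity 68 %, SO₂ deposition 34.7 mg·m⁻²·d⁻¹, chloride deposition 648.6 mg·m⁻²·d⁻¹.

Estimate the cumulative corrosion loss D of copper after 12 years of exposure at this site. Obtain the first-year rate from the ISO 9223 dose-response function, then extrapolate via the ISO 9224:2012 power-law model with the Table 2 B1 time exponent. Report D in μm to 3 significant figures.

D(12) = 2.19 μm

copper: f(T) = +0.126·(T−10) [T≤10 °C] = -2.8098
  Pd branch = 0.0053·Pd^0.26·e^(0.059·RH+f) = 0.04435 μm/a
  Cl⁻ term: 0.01025·648.6^0.27·exp(0.036·68+0.049·-12.3) = 0.3727
  sum: 0.04435 + 0.3727 → r_corr = 0.417 μm/a
Long-term exponent b (ISO 9224 Table 2, B1) = 0.667
  D(12) = 0.417 × 12^0.667 = 0.417 × 5.246 = 2.188 μm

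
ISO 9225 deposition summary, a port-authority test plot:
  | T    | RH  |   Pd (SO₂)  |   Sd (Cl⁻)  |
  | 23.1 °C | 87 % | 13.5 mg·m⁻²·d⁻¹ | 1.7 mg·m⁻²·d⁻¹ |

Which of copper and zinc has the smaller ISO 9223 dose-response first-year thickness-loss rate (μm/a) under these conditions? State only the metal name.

zinc

copper: T>10 °C ⇒ hinge -0.080·(23.1−10) = -1.0480
  sulphur-dioxide contribution → 0.6198 μm/a
  chloride contribution → 0.8409 μm/a
  total first-year rate 1.461 μm/a
zinc: temperature factor f = -0.071·(13.1) = -0.9301
  sulphur-dioxide contribution → 0.8751 μm/a
  chloride contribution → 0.3384 μm/a
  total first-year rate 1.213 μm/a
Ordering by μm/a: copper (1.46) > zinc (1.21)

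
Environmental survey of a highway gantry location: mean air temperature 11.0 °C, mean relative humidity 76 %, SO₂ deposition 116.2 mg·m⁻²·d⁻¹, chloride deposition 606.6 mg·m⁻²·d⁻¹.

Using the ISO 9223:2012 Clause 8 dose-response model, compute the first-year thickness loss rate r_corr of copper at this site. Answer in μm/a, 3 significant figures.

r_corr = 3.02 μm/a

copper: f(T) = -0.080·(T−10) [T>10 °C] = -0.0800
  sulphur-dioxide contribution → 1.492 μm/a
  chloride contribution → 1.529 μm/a
  ⇒ r_corr(copper) = 3.021 μm/a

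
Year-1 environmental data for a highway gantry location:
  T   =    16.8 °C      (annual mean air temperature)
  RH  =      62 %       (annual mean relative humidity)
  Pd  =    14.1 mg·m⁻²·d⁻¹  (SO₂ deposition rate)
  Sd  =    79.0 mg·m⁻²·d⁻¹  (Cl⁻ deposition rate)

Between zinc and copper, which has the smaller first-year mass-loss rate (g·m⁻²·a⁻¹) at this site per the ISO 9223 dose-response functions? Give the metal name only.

zinc: temperature factor f = -0.071·(6.8) = -0.4828
  SO₂ term: 0.0129·14.1^0.44·exp(0.046·62-0.4828) = 0.4418
  Sd branch = 0.0175·Sd^0.57·e^(0.008·RH+0.085·T) = 1.446 μm/a
  sum: 0.4418 + 1.446 → r_corr = 1.888 μm/a
  mass loss = 1.888 μm/a × 7.14 g/cm³ = 13.48 g·m⁻²·a⁻¹
copper: T>10 °C ⇒ hinge -0.080·(16.8−10) = -0.5440
  SO₂ term: 0.0053·14.1^0.26·exp(0.059·62-0.5440) = 0.2374
  Sd branch = 0.01025·Sd^0.27·e^(0.036·RH+0.049·T) = 0.7078 μm/a
  sum: 0.2374 + 0.7078 → r_corr = 0.9452 μm/a
  mass loss = 0.9452 μm/a × 8.96 g/cm³ = 8.469 g·m⁻²·a⁻¹
Ordering by g·m⁻²·a⁻¹: zinc (13.5) > copper (8.47)

copper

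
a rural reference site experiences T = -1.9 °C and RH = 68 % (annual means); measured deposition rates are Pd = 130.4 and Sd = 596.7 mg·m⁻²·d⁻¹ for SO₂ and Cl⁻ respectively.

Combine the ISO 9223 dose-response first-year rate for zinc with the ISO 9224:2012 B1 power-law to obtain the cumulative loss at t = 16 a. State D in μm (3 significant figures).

D(16) = 24.6 μm

zinc: f(T) = +0.038·(T−10) [T≤10 °C] = -0.4522
  SO₂ term: 0.0129·130.4^0.44·exp(0.046·68-0.4522) = 1.597
  Sd branch = 0.0175·Sd^0.57·e^(0.008·RH+0.085·T) = 0.9802 μm/a
  sum: 1.597 + 0.9802 → r_corr = 2.578 μm/a
Power-law: D(16) = r_corr · 16^0.813
  D(16) = 2.578 × 16^0.813 = 2.578 × 9.527 = 24.56 μm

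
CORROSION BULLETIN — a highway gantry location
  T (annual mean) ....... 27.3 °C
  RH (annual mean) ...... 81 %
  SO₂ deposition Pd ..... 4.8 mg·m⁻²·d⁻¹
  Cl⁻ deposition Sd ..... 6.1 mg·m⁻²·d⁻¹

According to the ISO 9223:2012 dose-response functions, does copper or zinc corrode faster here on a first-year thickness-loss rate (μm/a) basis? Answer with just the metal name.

copper

copper: T>10 °C ⇒ hinge -0.080·(27.3−10) = -1.3840
  SO₂ term: 0.0053·4.8^0.26·exp(0.059·81-1.3840) = 0.2376
  Cl⁻ term: 0.01025·6.1^0.27·exp(0.036·81+0.049·27.3) = 1.175
  r_corr = 0.2376 + 1.175 = 1.413 μm/a
zinc: temperature factor f = -0.071·(17.3) = -1.2283
  Pd branch = 0.0129·Pd^0.44·e^(0.046·RH+f) = 0.3127 μm/a
  Sd branch = 0.0175·Sd^0.57·e^(0.008·RH+0.085·T) = 0.9547 μm/a
  sum: 0.3127 + 0.9547 → r_corr = 1.267 μm/a
Ordering by μm/a: copper (1.41) > zinc (1.27)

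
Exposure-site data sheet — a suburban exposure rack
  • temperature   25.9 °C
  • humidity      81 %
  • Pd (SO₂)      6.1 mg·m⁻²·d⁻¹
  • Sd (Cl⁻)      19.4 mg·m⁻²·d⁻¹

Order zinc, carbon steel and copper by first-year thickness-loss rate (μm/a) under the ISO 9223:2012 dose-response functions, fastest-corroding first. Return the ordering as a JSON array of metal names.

["carbon steel", "zinc", "copper"]

zinc: T>10 °C ⇒ hinge -0.071·(25.9−10) = -1.1289
  sulphur-dioxide contribution → 0.3837 μm/a
  chloride contribution → 1.639 μm/a
  ⇒ r_corr(zinc) = 2.023 μm/a
carbon steel: f(T) = -0.054·(T−10) [T>10 °C] = -0.8586
  sulphur-dioxide contribution → 9.705 μm/a
  chloride contribution → 26.17 μm/a
  ⇒ r_corr(carbon steel) = 35.88 μm/a
copper: temperature factor f = -0.080·(15.9) = -1.2720
  sulphur-dioxide contribution → 0.2828 μm/a
  chloride contribution → 1.5 μm/a
  ⇒ r_corr(copper) = 1.783 μm/a
Ordering by μm/a: carbon steel (35.9) > zinc (2.02) > copper (1.78)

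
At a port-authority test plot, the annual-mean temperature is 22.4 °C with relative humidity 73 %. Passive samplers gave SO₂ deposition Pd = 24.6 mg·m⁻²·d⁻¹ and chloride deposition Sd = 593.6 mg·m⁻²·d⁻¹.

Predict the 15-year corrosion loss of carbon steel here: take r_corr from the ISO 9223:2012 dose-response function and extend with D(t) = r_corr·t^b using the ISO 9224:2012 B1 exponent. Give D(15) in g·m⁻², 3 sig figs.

carbon steel: temperature factor f = -0.054·(12.4) = -0.6696
  Pd branch = 1.77·Pd^0.52·e^(0.02·RH+f) = 20.63 μm/a
  Cl⁻ term: 0.102·593.6^0.62·exp(0.033·73+0.04·22.4) = 145.7
  sum: 20.63 + 145.7 → r_corr = 166.3 μm/a
Power-law: D(15) = r_corr · 15^0.523
  D(15) = 166.3 × 15^0.523 = 166.3 × 4.122 = 685.7 μm
  Mass loss = 685.7 μm × 7.85 g/cm³ = 5382 g·m⁻²

D(15) = 5.38e+03 g·m⁻²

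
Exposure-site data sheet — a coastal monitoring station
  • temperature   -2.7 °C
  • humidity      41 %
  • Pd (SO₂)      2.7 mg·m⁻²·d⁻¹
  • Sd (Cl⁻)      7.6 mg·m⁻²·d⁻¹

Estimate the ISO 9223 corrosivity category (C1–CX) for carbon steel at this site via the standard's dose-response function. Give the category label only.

C2

carbon steel: temperature factor f = +0.150·(-12.7) = -1.9050
  sulphur-dioxide contribution → 1.002 μm/a
  chloride contribution → 1.246 μm/a
  ⇒ r_corr(carbon steel) = 2.248 μm/a
Category bounds: 1.3…25 μm/a bracket r_corr ⇒ C2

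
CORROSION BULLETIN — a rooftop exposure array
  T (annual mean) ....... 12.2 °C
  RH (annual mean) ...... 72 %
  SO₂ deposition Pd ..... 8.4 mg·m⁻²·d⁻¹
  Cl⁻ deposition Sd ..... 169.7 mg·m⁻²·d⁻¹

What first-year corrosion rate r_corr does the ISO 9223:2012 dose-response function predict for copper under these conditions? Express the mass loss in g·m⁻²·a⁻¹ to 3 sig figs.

r_corr = 13.8 g·m⁻²·a⁻¹

copper: temperature factor f = -0.080·(2.2) = -0.1760
  Pd branch = 0.0053·Pd^0.26·e^(0.059·RH+f) = 0.5408 μm/a
  Sd branch = 0.01025·Sd^0.27·e^(0.036·RH+0.049·T) = 0.9955 μm/a
  r_corr = 0.5408 + 0.9955 = 1.536 μm/a
Convert to mass loss: 1.536 μm/a × 8.96 g/cm³ = 13.77 g·m⁻²·a⁻¹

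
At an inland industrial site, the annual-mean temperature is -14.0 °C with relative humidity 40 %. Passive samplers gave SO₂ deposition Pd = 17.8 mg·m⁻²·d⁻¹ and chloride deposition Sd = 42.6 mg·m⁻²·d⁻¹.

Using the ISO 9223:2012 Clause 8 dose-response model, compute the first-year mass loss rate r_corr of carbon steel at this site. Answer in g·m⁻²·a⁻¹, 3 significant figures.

carbon steel: f(T) = +0.150·(T−10) [T≤10 °C] = -3.6000
  SO₂ term: 1.77·17.8^0.52·exp(0.02·40-3.6000) = 0.481
  Cl⁻ term: 0.102·42.6^0.62·exp(0.033·40+0.04·-14.0) = 2.233
  sum: 0.481 + 2.233 → r_corr = 2.714 μm/a
Convert to mass loss: 2.714 μm/a × 7.85 g/cm³ = 21.31 g·m⁻²·a⁻¹

r_corr = 21.3 g·m⁻²·a⁻¹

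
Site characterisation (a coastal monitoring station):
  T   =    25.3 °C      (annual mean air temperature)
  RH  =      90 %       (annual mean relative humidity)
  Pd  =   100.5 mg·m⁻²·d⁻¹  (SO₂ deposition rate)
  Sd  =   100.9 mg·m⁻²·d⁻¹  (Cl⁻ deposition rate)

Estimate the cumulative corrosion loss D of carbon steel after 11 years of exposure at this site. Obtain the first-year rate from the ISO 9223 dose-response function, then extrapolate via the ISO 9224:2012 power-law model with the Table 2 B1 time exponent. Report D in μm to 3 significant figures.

carbon steel: f(T) = -0.054·(T−10) [T>10 °C] = -0.8262
  SO₂ term: 1.77·100.5^0.52·exp(0.02·90-0.8262) = 51.52
  Cl⁻ term: 0.102·100.9^0.62·exp(0.033·90+0.04·25.3) = 95.58
  r_corr = 51.52 + 95.58 = 147.1 μm/a
ISO 9224: D(t) = r_corr · t^b with b = 0.523 (carbon steel, B1)
  D(11) = 147.1 × 11^0.523 = 147.1 × 3.505 = 515.6 μm

D(11) = 516 μm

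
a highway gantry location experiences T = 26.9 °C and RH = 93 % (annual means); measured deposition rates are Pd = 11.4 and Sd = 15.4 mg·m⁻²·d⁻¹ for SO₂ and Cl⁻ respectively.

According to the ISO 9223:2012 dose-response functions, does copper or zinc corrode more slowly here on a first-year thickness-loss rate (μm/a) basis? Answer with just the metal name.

copper: temperature factor f = -0.080·(16.9) = -1.3520
  SO₂ term: 0.0053·11.4^0.26·exp(0.059·93-1.3520) = 0.6236
  Sd branch = 0.01025·Sd^0.27·e^(0.036·RH+0.049·T) = 2.279 μm/a
  sum: 0.6236 + 2.279 → r_corr = 2.903 μm/a
zinc: T>10 °C ⇒ hinge -0.071·(26.9−10) = -1.1999
  SO₂ term: 0.0129·11.4^0.44·exp(0.046·93-1.1999) = 0.8174
  Cl⁻ term: 0.0175·15.4^0.57·exp(0.008·93+0.085·26.9) = 1.722
  r_corr = 0.8174 + 1.722 = 2.539 μm/a
Ordering by μm/a: copper (2.9) > zinc (2.54)

zinc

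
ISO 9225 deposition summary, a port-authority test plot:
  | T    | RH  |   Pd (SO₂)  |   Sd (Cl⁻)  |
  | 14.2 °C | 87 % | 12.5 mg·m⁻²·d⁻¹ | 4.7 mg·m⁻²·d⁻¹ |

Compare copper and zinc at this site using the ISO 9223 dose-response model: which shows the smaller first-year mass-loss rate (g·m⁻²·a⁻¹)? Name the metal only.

zinc

copper: f(T) = -0.080·(T−10) [T>10 °C] = -0.3360
  sulphur-dioxide contribution → 1.238 μm/a
  chloride contribution → 0.7155 μm/a
  ⇒ r_corr(copper) = 1.954 μm/a
  mass loss = 1.954 μm/a × 8.96 g/cm³ = 17.5 g·m⁻²·a⁻¹
zinc: f(T) = -0.071·(T−10) [T>10 °C] = -0.2982
  sulphur-dioxide contribution → 1.591 μm/a
  chloride contribution → 0.2835 μm/a
  total first-year rate 1.875 μm/a
  mass loss = 1.875 μm/a × 7.14 g/cm³ = 13.39 g·m⁻²·a⁻¹
Ordering by g·m⁻²·a⁻¹: copper (17.5) > zinc (13.4)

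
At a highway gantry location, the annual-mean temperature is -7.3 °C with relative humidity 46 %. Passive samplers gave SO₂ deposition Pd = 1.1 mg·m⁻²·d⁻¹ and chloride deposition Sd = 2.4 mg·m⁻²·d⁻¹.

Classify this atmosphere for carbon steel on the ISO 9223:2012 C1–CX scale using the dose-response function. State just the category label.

carbon steel: T≤10 °C ⇒ hinge +0.150·(-7.3−10) = -2.5950
  SO₂ term: 1.77·1.1^0.52·exp(0.02·46-2.5950) = 0.3484
  Sd branch = 0.102·Sd^0.62·e^(0.033·RH+0.04·T) = 0.5981 μm/a
  sum: 0.3484 + 0.5981 → r_corr = 0.9465 μm/a
ISO 9223 Table 2 (carbon steel): 0 < 0.946 ≤ 1.3 μm/a ⇒ C1

C1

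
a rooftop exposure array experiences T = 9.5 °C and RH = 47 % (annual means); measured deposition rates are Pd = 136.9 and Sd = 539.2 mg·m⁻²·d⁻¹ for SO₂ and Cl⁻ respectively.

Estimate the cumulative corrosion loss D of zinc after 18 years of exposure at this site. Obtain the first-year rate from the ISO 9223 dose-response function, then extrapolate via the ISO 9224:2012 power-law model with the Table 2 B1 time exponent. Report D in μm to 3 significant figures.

zinc: f(T) = +0.038·(T−10) [T≤10 °C] = -0.0190
  sulphur-dioxide contribution → 0.9579 μm/a
  chloride contribution → 2.061 μm/a
  total first-year rate 3.019 μm/a
Long-term exponent b (ISO 9224 Table 2, B1) = 0.813
  D(18) = 3.019 × 18^0.813 = 3.019 × 10.48 = 31.65 μm

D(18) = 31.7 μm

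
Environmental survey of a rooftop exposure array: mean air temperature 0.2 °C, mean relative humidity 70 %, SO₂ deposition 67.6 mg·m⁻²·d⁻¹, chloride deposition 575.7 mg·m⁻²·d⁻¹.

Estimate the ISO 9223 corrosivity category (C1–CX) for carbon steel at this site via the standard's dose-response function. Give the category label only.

carbon steel: f(T) = +0.150·(T−10) [T≤10 °C] = -1.4700
  SO₂ term: 1.77·67.6^0.52·exp(0.02·70-1.4700) = 14.76
  Cl⁻ term: 0.102·575.7^0.62·exp(0.033·70+0.04·0.2) = 53.29
  sum: 14.76 + 53.29 → r_corr = 68.05 μm/a
68 μm/a falls in (50, 80] for carbon steel → category C4

C4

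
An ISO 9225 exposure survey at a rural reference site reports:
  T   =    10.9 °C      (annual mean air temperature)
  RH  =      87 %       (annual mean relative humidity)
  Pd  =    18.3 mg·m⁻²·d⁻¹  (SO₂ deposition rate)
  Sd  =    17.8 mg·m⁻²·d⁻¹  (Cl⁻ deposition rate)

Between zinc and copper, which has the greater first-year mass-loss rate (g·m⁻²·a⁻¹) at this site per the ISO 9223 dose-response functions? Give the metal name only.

copper

zinc: T>10 °C ⇒ hinge -0.071·(10.9−10) = -0.0639
  SO₂ term: 0.0129·18.3^0.44·exp(0.046·87-0.0639) = 2.379
  Sd branch = 0.0175·Sd^0.57·e^(0.008·RH+0.085·T) = 0.4575 μm/a
  r_corr = 2.379 + 0.4575 = 2.836 μm/a
  mass loss = 2.836 μm/a × 7.14 g/cm³ = 20.25 g·m⁻²·a⁻¹
copper: T>10 °C ⇒ hinge -0.080·(10.9−10) = -0.0720
  Pd branch = 0.0053·Pd^0.26·e^(0.059·RH+f) = 1.78 μm/a
  Sd branch = 0.01025·Sd^0.27·e^(0.036·RH+0.049·T) = 0.872 μm/a
  r_corr = 1.78 + 0.872 = 2.652 μm/a
  mass loss = 2.652 μm/a × 8.96 g/cm³ = 23.76 g·m⁻²·a⁻¹
Ordering by g·m⁻²·a⁻¹: copper (23.8) > zinc (20.3)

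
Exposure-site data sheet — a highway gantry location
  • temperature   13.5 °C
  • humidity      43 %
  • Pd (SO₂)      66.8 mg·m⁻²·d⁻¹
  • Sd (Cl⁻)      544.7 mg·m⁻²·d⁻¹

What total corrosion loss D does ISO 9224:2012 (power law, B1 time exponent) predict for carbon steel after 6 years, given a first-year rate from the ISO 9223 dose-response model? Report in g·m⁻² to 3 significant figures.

carbon steel: T>10 °C ⇒ hinge -0.054·(13.5−10) = -0.1890
  sulphur-dioxide contribution → 30.78 μm/a
  chloride contribution → 35.96 μm/a
  total first-year rate 66.74 μm/a
ISO 9224: D(t) = r_corr · t^b with b = 0.523 (carbon steel, B1)
  D(6) = 66.74 × 6^0.523 = 66.74 × 2.553 = 170.4 μm
  Mass loss = 170.4 μm × 7.85 g/cm³ = 1337 g·m⁻²

D(6) = 1.34e+03 g·m⁻²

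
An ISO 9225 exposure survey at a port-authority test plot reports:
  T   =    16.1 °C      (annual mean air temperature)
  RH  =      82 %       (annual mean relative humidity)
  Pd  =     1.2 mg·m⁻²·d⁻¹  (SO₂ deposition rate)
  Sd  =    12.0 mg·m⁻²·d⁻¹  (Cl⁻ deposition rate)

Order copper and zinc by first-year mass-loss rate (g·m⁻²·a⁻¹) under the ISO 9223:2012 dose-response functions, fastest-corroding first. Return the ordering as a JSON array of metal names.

["copper", "zinc"]

copper: f(T) = -0.080·(T−10) [T>10 °C] = -0.4880
  sulphur-dioxide contribution → 0.4306 μm/a
  chloride contribution → 0.8448 μm/a
  ⇒ r_corr(copper) = 1.275 μm/a
  mass loss = 1.275 μm/a × 8.96 g/cm³ = 11.43 g·m⁻²·a⁻¹
zinc: temperature factor f = -0.071·(6.1) = -0.4331
  sulphur-dioxide contribution → 0.394 μm/a
  chloride contribution → 0.5463 μm/a
  total first-year rate 0.9403 μm/a
  mass loss = 0.9403 μm/a × 7.14 g/cm³ = 6.713 g·m⁻²·a⁻¹
Ordering by g·m⁻²·a⁻¹: copper (11.4) > zinc (6.71)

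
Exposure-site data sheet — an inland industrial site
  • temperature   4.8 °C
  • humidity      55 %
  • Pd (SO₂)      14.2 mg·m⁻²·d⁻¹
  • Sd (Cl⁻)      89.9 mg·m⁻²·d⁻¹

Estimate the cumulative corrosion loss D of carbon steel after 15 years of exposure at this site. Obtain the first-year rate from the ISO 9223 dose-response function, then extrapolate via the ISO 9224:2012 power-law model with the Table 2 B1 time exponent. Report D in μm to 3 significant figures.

carbon steel: T≤10 °C ⇒ hinge +0.150·(4.8−10) = -0.7800
  sulphur-dioxide contribution → 9.686 μm/a
  chloride contribution → 12.35 μm/a
  ⇒ r_corr(carbon steel) = 22.03 μm/a
ISO 9224: D(t) = r_corr · t^b with b = 0.523 (carbon steel, B1)
  D(15) = 22.03 × 15^0.523 = 22.03 × 4.122 = 90.82 μm

D(15) = 90.8 μm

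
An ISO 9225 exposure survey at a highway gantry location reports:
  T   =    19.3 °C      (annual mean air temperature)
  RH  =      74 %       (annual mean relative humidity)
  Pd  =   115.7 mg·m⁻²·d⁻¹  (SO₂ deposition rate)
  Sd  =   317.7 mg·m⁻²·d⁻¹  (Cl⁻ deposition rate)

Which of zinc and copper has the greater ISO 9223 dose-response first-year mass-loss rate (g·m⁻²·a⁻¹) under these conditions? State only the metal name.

zinc: f(T) = -0.071·(T−10) [T>10 °C] = -0.6603
  sulphur-dioxide contribution → 1.622 μm/a
  chloride contribution → 4.353 μm/a
  total first-year rate 5.975 μm/a
  mass loss = 5.975 μm/a × 7.14 g/cm³ = 42.66 g·m⁻²·a⁻¹
copper: T>10 °C ⇒ hinge -0.080·(19.3−10) = -0.7440
  sulphur-dioxide contribution → 0.682 μm/a
  chloride contribution → 1.794 μm/a
  ⇒ r_corr(copper) = 2.476 μm/a
  mass loss = 2.476 μm/a × 8.96 g/cm³ = 22.19 g·m⁻²·a⁻¹
Ordering by g·m⁻²·a⁻¹: zinc (42.7) > copper (22.2)

zinc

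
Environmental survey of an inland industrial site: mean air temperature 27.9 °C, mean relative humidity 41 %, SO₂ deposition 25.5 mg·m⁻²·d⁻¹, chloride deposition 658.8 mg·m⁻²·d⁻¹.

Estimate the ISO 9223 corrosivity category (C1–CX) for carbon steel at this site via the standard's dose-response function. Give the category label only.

C4

carbon steel: f(T) = -0.054·(T−10) [T>10 °C] = -0.9666
  sulphur-dioxide contribution → 8.236 μm/a
  chloride contribution → 67.38 μm/a
  ⇒ r_corr(carbon steel) = 75.61 μm/a
Category bounds: 50…80 μm/a bracket r_corr ⇒ C4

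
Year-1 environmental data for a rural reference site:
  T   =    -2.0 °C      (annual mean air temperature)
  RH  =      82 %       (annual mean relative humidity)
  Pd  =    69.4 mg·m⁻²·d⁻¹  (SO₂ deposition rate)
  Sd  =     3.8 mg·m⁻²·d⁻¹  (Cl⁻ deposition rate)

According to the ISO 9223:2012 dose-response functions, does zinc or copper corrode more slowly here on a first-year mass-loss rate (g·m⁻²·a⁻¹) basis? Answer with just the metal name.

zinc: f(T) = +0.038·(T−10) [T≤10 °C] = -0.4560
  sulphur-dioxide contribution → 2.296 μm/a
  chloride contribution → 0.0609 μm/a
  ⇒ r_corr(zinc) = 2.357 μm/a
  mass loss = 2.357 μm/a × 7.14 g/cm³ = 16.83 g·m⁻²·a⁻¹
copper: f(T) = +0.126·(T−10) [T≤10 °C] = -1.5120
  sulphur-dioxide contribution → 0.4441 μm/a
  chloride contribution → 0.2551 μm/a
  ⇒ r_corr(copper) = 0.6992 μm/a
  mass loss = 0.6992 μm/a × 8.96 g/cm³ = 6.265 g·m⁻²·a⁻¹
Ordering by g·m⁻²·a⁻¹: zinc (16.8) > copper (6.27)

copper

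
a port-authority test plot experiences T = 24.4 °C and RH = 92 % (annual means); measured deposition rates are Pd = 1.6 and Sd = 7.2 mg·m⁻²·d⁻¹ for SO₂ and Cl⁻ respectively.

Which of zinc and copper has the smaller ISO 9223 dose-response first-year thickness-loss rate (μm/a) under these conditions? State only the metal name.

zinc: T>10 °C ⇒ hinge -0.071·(24.4−10) = -1.0224
  Pd branch = 0.0129·Pd^0.44·e^(0.046·RH+f) = 0.3929 μm/a
  Sd branch = 0.0175·Sd^0.57·e^(0.008·RH+0.085·T) = 0.8955 μm/a
  sum: 0.3929 + 0.8955 → r_corr = 1.288 μm/a
copper: temperature factor f = -0.080·(14.4) = -1.1520
  Pd branch = 0.0053·Pd^0.26·e^(0.059·RH+f) = 0.4309 μm/a
  Cl⁻ term: 0.01025·7.2^0.27·exp(0.036·92+0.049·24.4) = 1.584
  sum: 0.4309 + 1.584 → r_corr = 2.015 μm/a
Ordering by μm/a: copper (2.02) > zinc (1.29)

zinc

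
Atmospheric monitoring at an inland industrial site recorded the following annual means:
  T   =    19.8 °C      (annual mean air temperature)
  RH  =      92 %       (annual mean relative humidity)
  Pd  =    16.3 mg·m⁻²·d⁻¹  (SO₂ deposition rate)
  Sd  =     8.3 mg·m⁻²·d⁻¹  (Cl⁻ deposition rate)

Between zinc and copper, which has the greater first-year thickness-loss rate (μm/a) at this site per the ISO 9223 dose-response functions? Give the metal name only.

copper

zinc: T>10 °C ⇒ hinge -0.071·(19.8−10) = -0.6958
  SO₂ term: 0.0129·16.3^0.44·exp(0.046·92-0.6958) = 1.513
  Cl⁻ term: 0.0175·8.3^0.57·exp(0.008·92+0.085·19.8) = 0.6569
  sum: 1.513 + 0.6569 → r_corr = 2.169 μm/a
copper: f(T) = -0.080·(T−10) [T>10 °C] = -0.7840
  Pd branch = 0.0053·Pd^0.26·e^(0.059·RH+f) = 1.138 μm/a
  Cl⁻ term: 0.01025·8.3^0.27·exp(0.036·92+0.049·19.8) = 1.314
  r_corr = 1.138 + 1.314 = 2.452 μm/a
Ordering by μm/a: copper (2.45) > zinc (2.17)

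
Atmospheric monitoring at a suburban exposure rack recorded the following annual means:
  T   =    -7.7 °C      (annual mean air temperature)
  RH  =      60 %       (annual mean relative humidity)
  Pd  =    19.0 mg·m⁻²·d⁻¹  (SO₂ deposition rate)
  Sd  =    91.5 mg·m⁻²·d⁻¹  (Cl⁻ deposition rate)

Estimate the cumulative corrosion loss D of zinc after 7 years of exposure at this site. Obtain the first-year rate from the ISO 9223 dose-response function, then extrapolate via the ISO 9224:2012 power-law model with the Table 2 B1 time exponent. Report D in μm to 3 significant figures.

zinc: temperature factor f = +0.038·(-17.7) = -0.6726
  Pd branch = 0.0129·Pd^0.44·e^(0.046·RH+f) = 0.38 μm/a
  Cl⁻ term: 0.0175·91.5^0.57·exp(0.008·60+0.085·-7.7) = 0.1929
  sum: 0.38 + 0.1929 → r_corr = 0.5729 μm/a
ISO 9224: D(t) = r_corr · t^b with b = 0.813 (zinc, B1)
  D(7) = 0.5729 × 7^0.813 = 0.5729 × 4.865 = 2.787 μm

D(7) = 2.79 μm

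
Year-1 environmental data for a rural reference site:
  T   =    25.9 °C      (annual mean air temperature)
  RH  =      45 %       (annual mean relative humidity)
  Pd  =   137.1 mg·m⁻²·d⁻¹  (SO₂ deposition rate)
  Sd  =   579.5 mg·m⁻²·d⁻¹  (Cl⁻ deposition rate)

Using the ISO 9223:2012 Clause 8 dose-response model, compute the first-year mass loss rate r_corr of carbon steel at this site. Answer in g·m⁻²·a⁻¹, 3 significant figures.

r_corr = 702 g·m⁻²·a⁻¹

carbon steel: T>10 °C ⇒ hinge -0.054·(25.9−10) = -0.8586
  sulphur-dioxide contribution → 23.83 μm/a
  chloride contribution → 65.55 μm/a
  total first-year rate 89.38 μm/a
Convert to mass loss: 89.38 μm/a × 7.85 g/cm³ = 701.6 g·m⁻²·a⁻¹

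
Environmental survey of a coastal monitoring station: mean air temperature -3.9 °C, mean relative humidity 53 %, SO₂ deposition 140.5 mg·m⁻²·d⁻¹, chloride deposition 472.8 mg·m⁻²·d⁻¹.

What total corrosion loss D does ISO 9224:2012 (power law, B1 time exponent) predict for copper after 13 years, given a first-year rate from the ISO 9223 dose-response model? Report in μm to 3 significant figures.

D(13) = 2.09 μm

copper: f(T) = +0.126·(T−10) [T≤10 °C] = -1.7514
  sulphur-dioxide contribution → 0.07587 μm/a
  chloride contribution → 0.301 μm/a
  ⇒ r_corr(copper) = 0.3768 μm/a
Power-law: D(13) = r_corr · 13^0.667
  D(13) = 0.3768 × 13^0.667 = 0.3768 × 5.534 = 2.085 μm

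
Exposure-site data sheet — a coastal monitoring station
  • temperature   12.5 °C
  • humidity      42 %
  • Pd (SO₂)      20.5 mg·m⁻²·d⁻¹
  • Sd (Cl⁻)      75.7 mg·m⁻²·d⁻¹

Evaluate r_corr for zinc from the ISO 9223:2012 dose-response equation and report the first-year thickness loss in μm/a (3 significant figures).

zinc: f(T) = -0.071·(T−10) [T>10 °C] = -0.1775
  SO₂ term: 0.0129·20.5^0.44·exp(0.046·42-0.1775) = 0.2817
  Sd branch = 0.0175·Sd^0.57·e^(0.008·RH+0.085·T) = 0.8346 μm/a
  sum: 0.2817 + 0.8346 → r_corr = 1.116 μm/a

r_corr = 1.12 μm/a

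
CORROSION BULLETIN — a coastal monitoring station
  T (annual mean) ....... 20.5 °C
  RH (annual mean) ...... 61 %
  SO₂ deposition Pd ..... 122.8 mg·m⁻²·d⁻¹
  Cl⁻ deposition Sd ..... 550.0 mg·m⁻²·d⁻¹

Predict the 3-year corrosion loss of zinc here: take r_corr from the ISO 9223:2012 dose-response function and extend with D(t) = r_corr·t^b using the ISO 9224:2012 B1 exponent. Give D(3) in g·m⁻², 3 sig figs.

zinc: T>10 °C ⇒ hinge -0.071·(20.5−10) = -0.7455
  Pd branch = 0.0129·Pd^0.44·e^(0.046·RH+f) = 0.8408 μm/a
  Sd branch = 0.0175·Sd^0.57·e^(0.008·RH+0.085·T) = 5.939 μm/a
  r_corr = 0.8408 + 5.939 = 6.78 μm/a
ISO 9224: D(t) = r_corr · t^b with b = 0.813 (zinc, B1)
  D(3) = 6.78 × 3^0.813 = 6.78 × 2.443 = 16.56 μm
  Mass loss = 16.56 μm × 7.14 g/cm³ = 118.3 g·m⁻²

D(3) = 118 g·m⁻²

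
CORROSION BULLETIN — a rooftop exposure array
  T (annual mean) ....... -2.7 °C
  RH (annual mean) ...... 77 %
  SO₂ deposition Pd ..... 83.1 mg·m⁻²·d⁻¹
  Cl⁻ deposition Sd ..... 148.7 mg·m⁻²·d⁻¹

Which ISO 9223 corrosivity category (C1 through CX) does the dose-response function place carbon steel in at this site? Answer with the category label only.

carbon steel: f(T) = +0.150·(T−10) [T≤10 °C] = -1.9050
  SO₂ term: 1.77·83.1^0.52·exp(0.02·77-1.9050) = 12.24
  Cl⁻ term: 0.102·148.7^0.62·exp(0.033·77+0.04·-2.7) = 25.83
  r_corr = 12.24 + 25.83 = 38.06 μm/a
Category bounds: 25…50 μm/a bracket r_corr ⇒ C3

C3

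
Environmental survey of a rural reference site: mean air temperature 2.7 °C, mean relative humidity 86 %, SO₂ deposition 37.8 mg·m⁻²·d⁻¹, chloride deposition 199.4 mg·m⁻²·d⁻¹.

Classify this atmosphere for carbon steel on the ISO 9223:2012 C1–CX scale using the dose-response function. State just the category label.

C4

carbon steel: f(T) = +0.150·(T−10) [T≤10 °C] = -1.0950
  Pd branch = 1.77·Pd^0.52·e^(0.02·RH+f) = 21.86 μm/a
  Cl⁻ term: 0.102·199.4^0.62·exp(0.033·86+0.04·2.7) = 51.74
  r_corr = 21.86 + 51.74 = 73.61 μm/a
73.6 μm/a falls in (50, 80] for carbon steel → category C4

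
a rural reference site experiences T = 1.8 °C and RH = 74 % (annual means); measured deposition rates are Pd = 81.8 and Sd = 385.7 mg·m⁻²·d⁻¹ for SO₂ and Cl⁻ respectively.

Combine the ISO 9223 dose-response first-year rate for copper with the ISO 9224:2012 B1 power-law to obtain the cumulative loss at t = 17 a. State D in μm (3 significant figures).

copper: T≤10 °C ⇒ hinge +0.126·(1.8−10) = -1.0332
  SO₂ term: 0.0053·81.8^0.26·exp(0.059·74-1.0332) = 0.4667
  Cl⁻ term: 0.01025·385.7^0.27·exp(0.036·74+0.049·1.8) = 0.8022
  sum: 0.4667 + 0.8022 → r_corr = 1.269 μm/a
ISO 9224: D(t) = r_corr · t^b with b = 0.667 (copper, B1)
  D(17) = 1.269 × 17^0.667 = 1.269 × 6.618 = 8.397 μm

D(17) = 8.40 μm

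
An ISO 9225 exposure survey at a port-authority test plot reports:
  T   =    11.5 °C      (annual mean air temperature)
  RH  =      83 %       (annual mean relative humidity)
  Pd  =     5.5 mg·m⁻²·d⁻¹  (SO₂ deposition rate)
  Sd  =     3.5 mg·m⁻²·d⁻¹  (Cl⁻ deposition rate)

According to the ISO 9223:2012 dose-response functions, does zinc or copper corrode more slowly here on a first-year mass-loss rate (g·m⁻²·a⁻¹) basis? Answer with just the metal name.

zinc

zinc: T>10 °C ⇒ hinge -0.071·(11.5−10) = -0.1065
  Pd branch = 0.0129·Pd^0.44·e^(0.046·RH+f) = 1.117 μm/a
  Sd branch = 0.0175·Sd^0.57·e^(0.008·RH+0.085·T) = 0.1845 μm/a
  r_corr = 1.117 + 0.1845 = 1.302 μm/a
  mass loss = 1.302 μm/a × 7.14 g/cm³ = 9.296 g·m⁻²·a⁻¹
copper: temperature factor f = -0.080·(1.5) = -0.1200
  Pd branch = 0.0053·Pd^0.26·e^(0.059·RH+f) = 0.9804 μm/a
  Cl⁻ term: 0.01025·3.5^0.27·exp(0.036·83+0.049·11.5) = 0.5012
  r_corr = 0.9804 + 0.5012 = 1.482 μm/a
  mass loss = 1.482 μm/a × 8.96 g/cm³ = 13.28 g·m⁻²·a⁻¹
Ordering by g·m⁻²·a⁻¹: copper (13.3) > zinc (9.3)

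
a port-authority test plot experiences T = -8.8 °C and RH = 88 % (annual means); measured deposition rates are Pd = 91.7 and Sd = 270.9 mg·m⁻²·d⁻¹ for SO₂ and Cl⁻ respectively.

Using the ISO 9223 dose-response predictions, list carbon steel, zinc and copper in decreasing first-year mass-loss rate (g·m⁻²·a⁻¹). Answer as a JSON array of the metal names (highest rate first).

["carbon steel", "zinc", "copper"]

carbon steel: temperature factor f = +0.150·(-18.8) = -2.8200
  SO₂ term: 1.77·91.7^0.52·exp(0.02·88-2.8200) = 6.428
  Sd branch = 0.102·Sd^0.62·e^(0.033·RH+0.04·T) = 42.2 μm/a
  r_corr = 6.428 + 42.2 = 48.62 μm/a
  mass loss = 48.62 μm/a × 7.85 g/cm³ = 381.7 g·m⁻²·a⁻¹
zinc: temperature factor f = +0.038·(-18.8) = -0.7144
  Pd branch = 0.0129·Pd^0.44·e^(0.046·RH+f) = 2.641 μm/a
  Cl⁻ term: 0.0175·270.9^0.57·exp(0.008·88+0.085·-8.8) = 0.408
  sum: 2.641 + 0.408 → r_corr = 3.049 μm/a
  mass loss = 3.049 μm/a × 7.14 g/cm³ = 21.77 g·m⁻²·a⁻¹
copper: T≤10 °C ⇒ hinge +0.126·(-8.8−10) = -2.3688
  SO₂ term: 0.0053·91.7^0.26·exp(0.059·88-2.3688) = 0.2888
  Sd branch = 0.01025·Sd^0.27·e^(0.036·RH+0.049·T) = 0.7181 μm/a
  sum: 0.2888 + 0.7181 → r_corr = 1.007 μm/a
  mass loss = 1.007 μm/a × 8.96 g/cm³ = 9.021 g·m⁻²·a⁻¹
Ordering by g·m⁻²·a⁻¹: carbon steel (382) > zinc (21.8) > copper (9.02)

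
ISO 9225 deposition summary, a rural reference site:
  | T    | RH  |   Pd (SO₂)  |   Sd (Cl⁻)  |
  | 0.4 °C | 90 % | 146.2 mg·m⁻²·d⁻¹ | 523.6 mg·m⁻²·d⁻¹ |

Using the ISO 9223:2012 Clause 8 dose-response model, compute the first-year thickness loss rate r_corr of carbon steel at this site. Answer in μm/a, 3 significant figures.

r_corr = 132 μm/a

carbon steel: T≤10 °C ⇒ hinge +0.150·(0.4−10) = -1.4400
  sulphur-dioxide contribution → 33.89 μm/a
  chloride contribution → 97.99 μm/a
  total first-year rate 131.9 μm/a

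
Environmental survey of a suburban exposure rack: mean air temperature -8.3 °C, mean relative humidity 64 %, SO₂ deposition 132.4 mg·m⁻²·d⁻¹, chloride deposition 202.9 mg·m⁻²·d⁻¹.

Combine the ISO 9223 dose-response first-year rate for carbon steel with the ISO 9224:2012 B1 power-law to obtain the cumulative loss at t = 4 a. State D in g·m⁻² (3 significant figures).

D(4) = 348 g·m⁻²

carbon steel: T≤10 °C ⇒ hinge +0.150·(-8.3−10) = -2.7450
  sulphur-dioxide contribution → 5.189 μm/a
  chloride contribution → 16.3 μm/a
  ⇒ r_corr(carbon steel) = 21.49 μm/a
Power-law: D(4) = r_corr · 4^0.523
  D(4) = 21.49 × 4^0.523 = 21.49 × 2.065 = 44.37 μm
  Mass loss = 44.37 μm × 7.85 g/cm³ = 348.3 g·m⁻²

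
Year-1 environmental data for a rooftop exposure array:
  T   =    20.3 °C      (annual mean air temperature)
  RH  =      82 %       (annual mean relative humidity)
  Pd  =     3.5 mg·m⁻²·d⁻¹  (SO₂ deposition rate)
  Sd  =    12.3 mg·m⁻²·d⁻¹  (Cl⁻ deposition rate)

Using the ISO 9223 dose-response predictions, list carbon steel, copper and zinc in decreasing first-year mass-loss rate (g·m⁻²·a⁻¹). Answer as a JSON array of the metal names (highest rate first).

["carbon steel", "copper", "zinc"]

carbon steel: f(T) = -0.054·(T−10) [T>10 °C] = -0.5562
  Pd branch = 1.77·Pd^0.52·e^(0.02·RH+f) = 10.04 μm/a
  Sd branch = 0.102·Sd^0.62·e^(0.033·RH+0.04·T) = 16.3 μm/a
  r_corr = 10.04 + 16.3 = 26.34 μm/a
  mass loss = 26.34 μm/a × 7.85 g/cm³ = 206.7 g·m⁻²·a⁻¹
copper: T>10 °C ⇒ hinge -0.080·(20.3−10) = -0.8240
  SO₂ term: 0.0053·3.5^0.26·exp(0.059·82-0.8240) = 0.4064
  Sd branch = 0.01025·Sd^0.27·e^(0.036·RH+0.049·T) = 1.045 μm/a
  r_corr = 0.4064 + 1.045 = 1.451 μm/a
  mass loss = 1.451 μm/a × 8.96 g/cm³ = 13 g·m⁻²·a⁻¹
zinc: temperature factor f = -0.071·(10.3) = -0.7313
  Pd branch = 0.0129·Pd^0.44·e^(0.046·RH+f) = 0.4683 μm/a
  Sd branch = 0.0175·Sd^0.57·e^(0.008·RH+0.085·T) = 0.7917 μm/a
  r_corr = 0.4683 + 0.7917 = 1.26 μm/a
  mass loss = 1.26 μm/a × 7.14 g/cm³ = 8.996 g·m⁻²·a⁻¹
Ordering by g·m⁻²·a⁻¹: carbon steel (207) > copper (13) > zinc (9)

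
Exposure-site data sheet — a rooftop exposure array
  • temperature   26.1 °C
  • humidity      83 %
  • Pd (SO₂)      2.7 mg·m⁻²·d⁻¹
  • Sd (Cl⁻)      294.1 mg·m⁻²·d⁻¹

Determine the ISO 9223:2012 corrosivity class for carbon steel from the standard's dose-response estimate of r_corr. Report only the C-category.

C5

carbon steel: temperature factor f = -0.054·(16.1) = -0.8694
  sulphur-dioxide contribution → 6.541 μm/a
  chloride contribution → 152.1 μm/a
  total first-year rate 158.6 μm/a
ISO 9223 Table 2 (carbon steel): 80 < 159 ≤ 200 μm/a ⇒ C5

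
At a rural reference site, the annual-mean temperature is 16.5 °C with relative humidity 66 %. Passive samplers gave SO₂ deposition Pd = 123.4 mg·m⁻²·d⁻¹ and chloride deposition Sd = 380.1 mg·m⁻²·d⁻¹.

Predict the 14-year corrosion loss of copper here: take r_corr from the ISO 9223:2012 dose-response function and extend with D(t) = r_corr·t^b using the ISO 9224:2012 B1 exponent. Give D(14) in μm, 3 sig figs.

D(14) = 10.3 μm

copper: T>10 °C ⇒ hinge -0.080·(16.5−10) = -0.5200
  Pd branch = 0.0053·Pd^0.26·e^(0.059·RH+f) = 0.5412 μm/a
  Sd branch = 0.01025·Sd^0.27·e^(0.036·RH+0.049·T) = 1.231 μm/a
  r_corr = 0.5412 + 1.231 = 1.772 μm/a
ISO 9224: D(t) = r_corr · t^b with b = 0.667 (copper, B1)
  D(14) = 1.772 × 14^0.667 = 1.772 × 5.814 = 10.3 μm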